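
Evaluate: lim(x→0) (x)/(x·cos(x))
This is a 0/0 indeterminate form.

Apply L'Hôpital's rule: differentiate numerator and denominator separately.
  f(x) = x   ⇒   f'(x) = 1
  g(x) = x·cos(x)   ⇒   g'(x) = -x·sin(x) + cos(x)
  lim(x→0) f'(x)/g'(x) = lim(x→0) (1)/(-x·sin(x) + cos(x))
  = 1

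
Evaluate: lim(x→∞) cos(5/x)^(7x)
This is an exponential indeterminate form.

For exponential indeterminate forms, take the natural log:
  Let L = lim(x→∞) cos(5/x)^(7x)
  Then ln(L) = lim(x→∞) [exponent × ln(base)]
  Evaluate using L'Hôpital or standard limits, then exponentiate.
  L = 1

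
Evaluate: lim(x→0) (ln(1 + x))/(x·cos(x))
This is a 0/0 indeterminate form.

Apply L'Hôpital's rule: differentiate numerator and denominator separately.
  f(x) = ln(x + 1)   ⇒   f'(x) = 1/(x + 1)
  g(x) = x·cos(x)   ⇒   g'(x) = -x·sin(x) + cos(x)
  lim(x→0) f'(x)/g'(x) = lim(x→0) (1/(x + 1))/(-x·sin(x) + cos(x))
  = 1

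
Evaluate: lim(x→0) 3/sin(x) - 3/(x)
This is an ∞-∞ indeterminate form.

Combine fractions or rationalize to convert ∞-∞ to 0/0 form:
  lim(x→0) 3/sin(x) - 3/(x) = 0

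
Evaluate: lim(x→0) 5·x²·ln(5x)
This is a 0·∞ indeterminate form.

Rewrite 0·∞ as a quotient (0/0 or ∞/∞ form), then apply L'Hôpital's rule:
  lim(x→0) 5·x²·ln(5x) = 0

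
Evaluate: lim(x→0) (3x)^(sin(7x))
This is an exponential indeterminate form.

For exponential indeterminate forms, take the natural log:
  Let L = lim(x→0) (3x)^(sin(7x))
  Then ln(L) = lim(x→0) [exponent × ln(base)]
  Evaluate using L'Hôpital or standard limits, then exponentiate.
  L = 1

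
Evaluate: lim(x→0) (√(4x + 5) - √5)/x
This is a standard limit.

Factor or rationalize the expression:
  lim(x→0) (√(4x + 5) - √5)/x = 2·sqrt(5)/5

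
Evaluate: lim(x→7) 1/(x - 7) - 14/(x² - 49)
This is an ∞-∞ indeterminate form.

Combine fractions or rationalize to convert ∞-∞ to 0/0 form:
  lim(x→7) 1/(x - 7) - 14/(x² - 49) = 1/14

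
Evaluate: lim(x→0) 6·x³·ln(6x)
This is a 0·∞ indeterminate form.

Rewrite 0·∞ as a quotient (0/0 or ∞/∞ form), then apply L'Hôpital's rule:
  lim(x→0) 6·x³·ln(6x) = 0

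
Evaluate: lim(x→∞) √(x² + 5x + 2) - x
This is an ∞-∞ indeterminate form.

Combine fractions or rationalize to convert ∞-∞ to 0/0 form:
  lim(x→∞) √(x² + 5x + 2) - x = 5/2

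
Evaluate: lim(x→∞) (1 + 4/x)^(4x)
This is an exponential indeterminate form.

For exponential indeterminate forms, take the natural log:
  Let L = lim(x→∞) (1 + 4/x)^(4x)
  Then ln(L) = lim(x→∞) [exponent × ln(base)]
  Evaluate using L'Hôpital or standard limits, then exponentiate.
  L = e^(16)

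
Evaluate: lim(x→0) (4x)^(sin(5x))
This is an exponential indeterminate form.

For exponential indeterminate forms, take the natural log:
  Let L = lim(x→0) (4x)^(sin(5x))
  Then ln(L) = lim(x→0) [exponent × ln(base)]
  Evaluate using L'Hôpital or standard limits, then exponentiate.
  L = 1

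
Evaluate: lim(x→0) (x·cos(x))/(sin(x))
This is a 0/0 indeterminate form.

Apply L'Hôpital's rule: differentiate numerator and denominator separately.
  f(x) = x·cos(x)   ⇒   f'(x) = -x·sin(x) + cos(x)
  g(x) = sin(x)   ⇒   g'(x) = cos(x)
  lim(x→0) f'(x)/g'(x) = lim(x→0) (-x·sin(x) + cos(x))/(cos(x))
  = 1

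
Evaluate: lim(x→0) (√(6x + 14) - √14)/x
This is a standard limit.

Factor or rationalize the expression:
  lim(x→0) (√(6x + 14) - √14)/x = 3·sqrt(14)/14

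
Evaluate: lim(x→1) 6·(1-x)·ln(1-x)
This is a 0·∞ indeterminate form.

Rewrite 0·∞ as a quotient (0/0 or ∞/∞ form), then apply L'Hôpital's rule:
  lim(x→1) 6·(1-x)·ln(1-x) = 0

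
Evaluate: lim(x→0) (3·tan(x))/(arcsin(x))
This is a 0/0 indeterminate form.

Apply L'Hôpital's rule: differentiate numerator and denominator separately.
  f(x) = 3·tan(x)   ⇒   f'(x) = 3·tan(x)^2 + 3
  g(x) = asin(x)   ⇒   g'(x) = 1/sqrt(1 - x^2)
  lim(x→0) f'(x)/g'(x) = lim(x→0) (3·tan(x)^2 + 3)/(1/sqrt(1 - x^2))
  = 3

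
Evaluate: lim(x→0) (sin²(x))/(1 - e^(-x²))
This is a 0/0 indeterminate form.

Apply L'Hôpital's rule: differentiate numerator and denominator separately.
  f(x) = sin(x)^2   ⇒   f'(x) = 2·sin(x)·cos(x)
  g(x) = 1 - e^(-x^2)   ⇒   g'(x) = 2·x·e^(-x^2)
  lim(x→0) f'(x)/g'(x) = lim(x→0) (2·sin(x)·cos(x))/(2·x·e^(-x^2))
  = 1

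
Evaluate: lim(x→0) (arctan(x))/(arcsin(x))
This is a 0/0 indeterminate form.

Apply L'Hôpital's rule: differentiate numerator and denominator separately.
  f(x) = atan(x)   ⇒   f'(x) = 1/(x^2 + 1)
  g(x) = asin(x)   ⇒   g'(x) = 1/sqrt(1 - x^2)
  lim(x→0) f'(x)/g'(x) = lim(x→0) (1/(x^2 + 1))/(1/sqrt(1 - x^2))
  = 1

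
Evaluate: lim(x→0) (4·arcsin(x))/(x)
This is a 0/0 indeterminate form.

Apply L'Hôpital's rule: differentiate numerator and denominator separately.
  f(x) = 4·asin(x)   ⇒   f'(x) = 4/sqrt(1 - x^2)
  g(x) = x   ⇒   g'(x) = 1
  lim(x→0) f'(x)/g'(x) = lim(x→0) (4/sqrt(1 - x^2))/(1)
  = 4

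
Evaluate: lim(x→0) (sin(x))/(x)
This is a 0/0 indeterminate form.

Apply L'Hôpital's rule: differentiate numerator and denominator separately.
  f(x) = sin(x)   ⇒   f'(x) = cos(x)
  g(x) = x   ⇒   g'(x) = 1
  lim(x→0) f'(x)/g'(x) = lim(x→0) (cos(x))/(1)
  = 1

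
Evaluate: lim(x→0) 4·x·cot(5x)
This is a 0·∞ indeterminate form.

Rewrite 0·∞ as a quotient (0/0 or ∞/∞ form), then apply L'Hôpital's rule:
  lim(x→0) 4·x·cot(5x) = 4/5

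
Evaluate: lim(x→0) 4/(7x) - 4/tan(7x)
This is an ∞-∞ indeterminate form.

Combine fractions or rationalize to convert ∞-∞ to 0/0 form:
  lim(x→0) 4/(7x) - 4/tan(7x) = 0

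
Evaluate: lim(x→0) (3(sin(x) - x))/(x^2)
This is a 0/0 indeterminate form.

Apply L'Hôpital's rule: differentiate numerator and denominator separately.
  f(x) = -3·x + 3·sin(x)   ⇒   f'(x) = 3·cos(x) - 3
  g(x) = x^2   ⇒   g'(x) = 2·x
  lim(x→0) f'(x)/g'(x) = lim(x→0) (3·cos(x) - 3)/(2·x)
  = 0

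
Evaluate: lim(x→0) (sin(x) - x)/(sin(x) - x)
This is a 0/0 indeterminate form.

Apply L'Hôpital's rule: differentiate numerator and denominator separately.
  f(x) = -x + sin(x)   ⇒   f'(x) = cos(x) - 1
  g(x) = -x + sin(x)   ⇒   g'(x) = cos(x) - 1
  lim(x→0) f'(x)/g'(x) = lim(x→0) (cos(x) - 1)/(cos(x) - 1)
  = 1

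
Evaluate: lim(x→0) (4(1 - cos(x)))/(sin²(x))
This is a 0/0 indeterminate form.

Apply L'Hôpital's rule: differentiate numerator and denominator separately.
  f(x) = 4 - 4·cos(x)   ⇒   f'(x) = 4·sin(x)
  g(x) = sin(x)^2   ⇒   g'(x) = 2·sin(x)·cos(x)
  lim(x→0) f'(x)/g'(x) = lim(x→0) (4·sin(x))/(2·sin(x)·cos(x))
  = 2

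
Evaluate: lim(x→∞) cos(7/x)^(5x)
This is an exponential indeterminate form.

For exponential indeterminate forms, take the natural log:
  Let L = lim(x→∞) cos(7/x)^(5x)
  Then ln(L) = lim(x→∞) [exponent × ln(base)]
  Evaluate using L'Hôpital or standard limits, then exponentiate.
  L = 1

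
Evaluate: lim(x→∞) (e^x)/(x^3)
This is an ∞/∞ indeterminate form.

Apply L'Hôpital's rule: differentiate numerator and denominator separately.
  f(x) = e^(x)   ⇒   f'(x) = e^(x)
  g(x) = x^3   ⇒   g'(x) = 3·x^2
  lim(x→∞) f'(x)/g'(x) = lim(x→∞) (e^(x))/(3·x^2)
  = ∞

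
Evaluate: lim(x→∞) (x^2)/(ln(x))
This is an ∞/∞ indeterminate form.

Apply L'Hôpital's rule: differentiate numerator and denominator separately.
  f(x) = x^2   ⇒   f'(x) = 2·x
  g(x) = ln(x)   ⇒   g'(x) = 1/x
  lim(x→∞) f'(x)/g'(x) = lim(x→∞) (2·x)/(1/x)
  = ∞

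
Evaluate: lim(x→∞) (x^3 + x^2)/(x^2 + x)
This is an ∞/∞ indeterminate form.

Apply L'Hôpital's rule: differentiate numerator and denominator separately.
  f(x) = x^3 + x^2   ⇒   f'(x) = 3·x^2 + 2·x
  g(x) = x^2 + x   ⇒   g'(x) = 2·x + 1
  lim(x→∞) f'(x)/g'(x) = lim(x→∞) (3·x^2 + 2·x)/(2·x + 1)
  = ∞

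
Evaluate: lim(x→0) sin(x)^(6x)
This is an exponential indeterminate form.

For exponential indeterminate forms, take the natural log:
  Let L = lim(x→0) sin(x)^(6x)
  Then ln(L) = lim(x→0) [exponent × ln(base)]
  Evaluate using L'Hôpital or standard limits, then exponentiate.
  L = 1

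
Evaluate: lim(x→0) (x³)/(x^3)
This is a 0/0 indeterminate form.

Apply L'Hôpital's rule: differentiate numerator and denominator separately.
  f(x) = x^3   ⇒   f'(x) = 3·x^2
  g(x) = x^3   ⇒   g'(x) = 3·x^2
  lim(x→0) f'(x)/g'(x) = lim(x→0) (3·x^2)/(3·x^2)
  = 1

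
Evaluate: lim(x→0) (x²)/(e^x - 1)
This is a 0/0 indeterminate form.

Apply L'Hôpital's rule: differentiate numerator and denominator separately.
  f(x) = x^2   ⇒   f'(x) = 2·x
  g(x) = e^(x) - 1   ⇒   g'(x) = e^(x)
  lim(x→0) f'(x)/g'(x) = lim(x→0) (2·x)/(e^(x))
  = 0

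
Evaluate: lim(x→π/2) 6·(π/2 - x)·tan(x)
This is a 0·∞ indeterminate form.

Rewrite 0·∞ as a quotient (0/0 or ∞/∞ form), then apply L'Hôpital's rule:
  lim(x→π/2) 6·(π/2 - x)·tan(x) = 6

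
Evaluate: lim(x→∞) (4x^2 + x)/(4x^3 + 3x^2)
This is an ∞/∞ indeterminate form.

Apply L'Hôpital's rule: differentiate numerator and denominator separately.
  f(x) = 4·x^2 + x   ⇒   f'(x) = 8·x + 1
  g(x) = 4·x^3 + 3·x^2   ⇒   g'(x) = 12·x^2 + 6·x
  lim(x→∞) f'(x)/g'(x) = lim(x→∞) (8·x + 1)/(12·x^2 + 6·x)
  = 0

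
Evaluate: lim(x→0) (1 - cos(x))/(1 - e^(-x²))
This is a 0/0 indeterminate form.

Apply L'Hôpital's rule: differentiate numerator and denominator separately.
  f(x) = 1 - cos(x)   ⇒   f'(x) = sin(x)
  g(x) = 1 - e^(-x^2)   ⇒   g'(x) = 2·x·e^(-x^2)
  lim(x→0) f'(x)/g'(x) = lim(x→0) (sin(x))/(2·x·e^(-x^2))
  = 1/2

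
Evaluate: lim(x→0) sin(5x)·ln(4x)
This is a 0·∞ indeterminate form.

Rewrite 0·∞ as a quotient (0/0 or ∞/∞ form), then apply L'Hôpital's rule:
  lim(x→0) sin(5x)·ln(4x) = 0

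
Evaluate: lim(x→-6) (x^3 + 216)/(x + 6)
This is a standard limit.

Factor or rationalize the expression:
  lim(x→-6) (x^3 + 216)/(x + 6) = 108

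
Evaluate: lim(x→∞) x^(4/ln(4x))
This is an exponential indeterminate form.

For exponential indeterminate forms, take the natural log:
  Let L = lim(x→∞) x^(4/ln(4x))
  Then ln(L) = lim(x→∞) [exponent × ln(base)]
  Evaluate using L'Hôpital or standard limits, then exponentiate.
  L = e^(4)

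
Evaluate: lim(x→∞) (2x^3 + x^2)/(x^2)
This is an ∞/∞ indeterminate form.

Apply L'Hôpital's rule: differentiate numerator and denominator separately.
  f(x) = 2·x^3 + x^2   ⇒   f'(x) = 6·x^2 + 2·x
  g(x) = x^2   ⇒   g'(x) = 2·x
  lim(x→∞) f'(x)/g'(x) = lim(x→∞) (6·x^2 + 2·x)/(2·x)
  = ∞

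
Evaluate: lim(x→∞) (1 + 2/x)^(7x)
This is an exponential indeterminate form.

For exponential indeterminate forms, take the natural log:
  Let L = lim(x→∞) (1 + 2/x)^(7x)
  Then ln(L) = lim(x→∞) [exponent × ln(base)]
  Evaluate using L'Hôpital or standard limits, then exponentiate.
  L = e^(14)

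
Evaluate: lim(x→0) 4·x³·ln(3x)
This is a 0·∞ indeterminate form.

Rewrite 0·∞ as a quotient (0/0 or ∞/∞ form), then apply L'Hôpital's rule:
  lim(x→0) 4·x³·ln(3x) = 0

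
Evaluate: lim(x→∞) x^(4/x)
This is an exponential indeterminate form.

For exponential indeterminate forms, take the natural log:
  Let L = lim(x→∞) x^(4/x)
  Then ln(L) = lim(x→∞) [exponent × ln(base)]
  Evaluate using L'Hôpital or standard limits, then exponentiate.
  L = 1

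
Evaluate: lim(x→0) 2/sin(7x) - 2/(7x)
This is an ∞-∞ indeterminate form.

Combine fractions or rationalize to convert ∞-∞ to 0/0 form:
  lim(x→0) 2/sin(7x) - 2/(7x) = 0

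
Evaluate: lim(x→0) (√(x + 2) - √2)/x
This is a standard limit.

Factor or rationalize the expression:
  lim(x→0) (√(x + 2) - √2)/x = sqrt(2)/4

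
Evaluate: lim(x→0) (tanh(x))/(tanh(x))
This is a 0/0 indeterminate form.

Apply L'Hôpital's rule: differentiate numerator and denominator separately.
  f(x) = tanh(x)   ⇒   f'(x) = 1 - tanh(x)^2
  g(x) = tanh(x)   ⇒   g'(x) = 1 - tanh(x)^2
  lim(x→0) f'(x)/g'(x) = lim(x→0) (1 - tanh(x)^2)/(1 - tanh(x)^2)
  = 1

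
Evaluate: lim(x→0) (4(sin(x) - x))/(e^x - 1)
This is a 0/0 indeterminate form.

Apply L'Hôpital's rule: differentiate numerator and denominator separately.
  f(x) = -4·x + 4·sin(x)   ⇒   f'(x) = 4·cos(x) - 4
  g(x) = e^(x) - 1   ⇒   g'(x) = e^(x)
  lim(x→0) f'(x)/g'(x) = lim(x→0) (4·cos(x) - 4)/(e^(x))
  = 0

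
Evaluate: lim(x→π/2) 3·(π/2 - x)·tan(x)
This is a 0·∞ indeterminate form.

Rewrite 0·∞ as a quotient (0/0 or ∞/∞ form), then apply L'Hôpital's rule:
  lim(x→π/2) 3·(π/2 - x)·tan(x) = 3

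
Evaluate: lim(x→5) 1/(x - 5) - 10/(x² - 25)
This is an ∞-∞ indeterminate form.

Combine fractions or rationalize to convert ∞-∞ to 0/0 form:
  lim(x→5) 1/(x - 5) - 10/(x² - 25) = 1/10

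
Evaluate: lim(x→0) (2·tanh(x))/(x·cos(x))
This is a 0/0 indeterminate form.

Apply L'Hôpital's rule: differentiate numerator and denominator separately.
  f(x) = 2·tanh(x)   ⇒   f'(x) = 2 - 2·tanh(x)^2
  g(x) = x·cos(x)   ⇒   g'(x) = -x·sin(x) + cos(x)
  lim(x→0) f'(x)/g'(x) = lim(x→0) (2 - 2·tanh(x)^2)/(-x·sin(x) + cos(x))
  = 2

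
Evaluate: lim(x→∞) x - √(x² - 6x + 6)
This is an ∞-∞ indeterminate form.

Combine fractions or rationalize to convert ∞-∞ to 0/0 form:
  lim(x→∞) x - √(x² - 6x + 6) = 3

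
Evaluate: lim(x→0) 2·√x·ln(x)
This is a 0·∞ indeterminate form.

Rewrite 0·∞ as a quotient (0/0 or ∞/∞ form), then apply L'Hôpital's rule:
  lim(x→0) 2·√x·ln(x) = 0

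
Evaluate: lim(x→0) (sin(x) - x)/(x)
This is a 0/0 indeterminate form.

Apply L'Hôpital's rule: differentiate numerator and denominator separately.
  f(x) = -x + sin(x)   ⇒   f'(x) = cos(x) - 1
  g(x) = x   ⇒   g'(x) = 1
  lim(x→0) f'(x)/g'(x) = lim(x→0) (cos(x) - 1)/(1)
  = 0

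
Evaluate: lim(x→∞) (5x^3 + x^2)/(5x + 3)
This is an ∞/∞ indeterminate form.

Apply L'Hôpital's rule: differentiate numerator and denominator separately.
  f(x) = 5·x^3 + x^2   ⇒   f'(x) = 15·x^2 + 2·x
  g(x) = 5·x + 3   ⇒   g'(x) = 5
  lim(x→∞) f'(x)/g'(x) = lim(x→∞) (15·x^2 + 2·x)/(5)
  = ∞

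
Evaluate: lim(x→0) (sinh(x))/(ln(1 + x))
This is a 0/0 indeterminate form.

Apply L'Hôpital's rule: differentiate numerator and denominator separately.
  f(x) = sinh(x)   ⇒   f'(x) = cosh(x)
  g(x) = ln(x + 1)   ⇒   g'(x) = 1/(x + 1)
  lim(x→0) f'(x)/g'(x) = lim(x→0) (cosh(x))/(1/(x + 1))
  = 1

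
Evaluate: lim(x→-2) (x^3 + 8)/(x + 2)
This is a standard limit.

Factor or rationalize the expression:
  lim(x→-2) (x^3 + 8)/(x + 2) = 12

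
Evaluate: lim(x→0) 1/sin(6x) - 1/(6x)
This is an ∞-∞ indeterminate form.

Combine fractions or rationalize to convert ∞-∞ to 0/0 form:
  lim(x→0) 1/sin(6x) - 1/(6x) = 0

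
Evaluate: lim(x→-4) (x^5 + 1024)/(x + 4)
This is a standard limit.

Factor or rationalize the expression:
  lim(x→-4) (x^5 + 1024)/(x + 4) = 1280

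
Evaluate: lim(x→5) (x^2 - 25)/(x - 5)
This is a standard limit.

Factor or rationalize the expression:
  lim(x→5) (x^2 - 25)/(x - 5) = 10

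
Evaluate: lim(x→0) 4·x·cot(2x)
This is a 0·∞ indeterminate form.

Rewrite 0·∞ as a quotient (0/0 or ∞/∞ form), then apply L'Hôpital's rule:
  lim(x→0) 4·x·cot(2x) = 2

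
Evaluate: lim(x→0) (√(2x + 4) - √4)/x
This is a standard limit.

Factor or rationalize the expression:
  lim(x→0) (√(2x + 4) - √4)/x = 1/2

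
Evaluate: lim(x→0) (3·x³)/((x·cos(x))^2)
This is a 0/0 indeterminate form.

Apply L'Hôpital's rule: differentiate numerator and denominator separately.
  f(x) = 3·x^3   ⇒   f'(x) = 9·x^2
  g(x) = x^2·cos(x)^2   ⇒   g'(x) = -2·x^2·sin(x)·cos(x) + 2·x·cos(x)^2
  lim(x→0) f'(x)/g'(x) = lim(x→0) (9·x^2)/(-2·x^2·sin(x)·cos(x) + 2·x·cos(x)^2)
  = 0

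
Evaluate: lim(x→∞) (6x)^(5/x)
This is an exponential indeterminate form.

For exponential indeterminate forms, take the natural log:
  Let L = lim(x→∞) (6x)^(5/x)
  Then ln(L) = lim(x→∞) [exponent × ln(base)]
  Evaluate using L'Hôpital or standard limits, then exponentiate.
  L = 1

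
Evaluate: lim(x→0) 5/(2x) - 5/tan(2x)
This is an ∞-∞ indeterminate form.

Combine fractions or rationalize to convert ∞-∞ to 0/0 form:
  lim(x→0) 5/(2x) - 5/tan(2x) = 0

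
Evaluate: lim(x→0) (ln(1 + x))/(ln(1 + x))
This is a 0/0 indeterminate form.

Apply L'Hôpital's rule: differentiate numerator and denominator separately.
  f(x) = ln(x + 1)   ⇒   f'(x) = 1/(x + 1)
  g(x) = ln(x + 1)   ⇒   g'(x) = 1/(x + 1)
  lim(x→0) f'(x)/g'(x) = lim(x→0) (1/(x + 1))/(1/(x + 1))
  = 1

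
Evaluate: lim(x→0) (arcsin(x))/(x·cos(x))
This is a 0/0 indeterminate form.

Apply L'Hôpital's rule: differentiate numerator and denominator separately.
  f(x) = asin(x)   ⇒   f'(x) = 1/sqrt(1 - x^2)
  g(x) = x·cos(x)   ⇒   g'(x) = -x·sin(x) + cos(x)
  lim(x→0) f'(x)/g'(x) = lim(x→0) (1/sqrt(1 - x^2))/(-x·sin(x) + cos(x))
  = 1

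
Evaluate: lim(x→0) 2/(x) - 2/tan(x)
This is an ∞-∞ indeterminate form.

Combine fractions or rationalize to convert ∞-∞ to 0/0 form:
  lim(x→0) 2/(x) - 2/tan(x) = 0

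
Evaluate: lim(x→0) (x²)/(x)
This is a 0/0 indeterminate form.

Apply L'Hôpital's rule: differentiate numerator and denominator separately.
  f(x) = x^2   ⇒   f'(x) = 2·x
  g(x) = x   ⇒   g'(x) = 1
  lim(x→0) f'(x)/g'(x) = lim(x→0) (2·x)/(1)
  = 0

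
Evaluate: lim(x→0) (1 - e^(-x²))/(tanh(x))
This is a 0/0 indeterminate form.

Apply L'Hôpital's rule: differentiate numerator and denominator separately.
  f(x) = 1 - e^(-x^2)   ⇒   f'(x) = 2·x·e^(-x^2)
  g(x) = tanh(x)   ⇒   g'(x) = 1 - tanh(x)^2
  lim(x→0) f'(x)/g'(x) = lim(x→0) (2·x·e^(-x^2))/(1 - tanh(x)^2)
  = 0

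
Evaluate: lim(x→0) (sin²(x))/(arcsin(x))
This is a 0/0 indeterminate form.

Apply L'Hôpital's rule: differentiate numerator and denominator separately.
  f(x) = sin(x)^2   ⇒   f'(x) = 2·sin(x)·cos(x)
  g(x) = asin(x)   ⇒   g'(x) = 1/sqrt(1 - x^2)
  lim(x→0) f'(x)/g'(x) = lim(x→0) (2·sin(x)·cos(x))/(1/sqrt(1 - x^2))
  = 0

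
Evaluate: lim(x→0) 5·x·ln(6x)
This is a 0·∞ indeterminate form.

Rewrite 0·∞ as a quotient (0/0 or ∞/∞ form), then apply L'Hôpital's rule:
  lim(x→0) 5·x·ln(6x) = 0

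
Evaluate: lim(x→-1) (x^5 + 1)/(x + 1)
This is a standard limit.

Factor or rationalize the expression:
  lim(x→-1) (x^5 + 1)/(x + 1) = 5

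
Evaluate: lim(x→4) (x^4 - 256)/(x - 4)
This is a standard limit.

Factor or rationalize the expression:
  lim(x→4) (x^4 - 256)/(x - 4) = 256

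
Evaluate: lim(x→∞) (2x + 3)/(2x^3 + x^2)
This is an ∞/∞ indeterminate form.

Apply L'Hôpital's rule: differentiate numerator and denominator separately.
  f(x) = 2·x + 3   ⇒   f'(x) = 2
  g(x) = 2·x^3 + x^2   ⇒   g'(x) = 6·x^2 + 2·x
  lim(x→∞) f'(x)/g'(x) = lim(x→∞) (2)/(6·x^2 + 2·x)
  = 0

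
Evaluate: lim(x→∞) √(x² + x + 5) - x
This is an ∞-∞ indeterminate form.

Combine fractions or rationalize to convert ∞-∞ to 0/0 form:
  lim(x→∞) √(x² + x + 5) - x = 1/2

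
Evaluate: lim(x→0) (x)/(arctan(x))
This is a 0/0 indeterminate form.

Apply L'Hôpital's rule: differentiate numerator and denominator separately.
  f(x) = x   ⇒   f'(x) = 1
  g(x) = atan(x)   ⇒   g'(x) = 1/(x^2 + 1)
  lim(x→0) f'(x)/g'(x) = lim(x→0) (1)/(1/(x^2 + 1))
  = 1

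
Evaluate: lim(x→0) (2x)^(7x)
This is an exponential indeterminate form.

For exponential indeterminate forms, take the natural log:
  Let L = lim(x→0) (2x)^(7x)
  Then ln(L) = lim(x→0) [exponent × ln(base)]
  Evaluate using L'Hôpital or standard limits, then exponentiate.
  L = 1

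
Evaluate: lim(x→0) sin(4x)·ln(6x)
This is a 0·∞ indeterminate form.

Rewrite 0·∞ as a quotient (0/0 or ∞/∞ form), then apply L'Hôpital's rule:
  lim(x→0) sin(4x)·ln(6x) = 0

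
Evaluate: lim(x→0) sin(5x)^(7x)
This is an exponential indeterminate form.

For exponential indeterminate forms, take the natural log:
  Let L = lim(x→0) sin(5x)^(7x)
  Then ln(L) = lim(x→0) [exponent × ln(base)]
  Evaluate using L'Hôpital or standard limits, then exponentiate.
  L = 1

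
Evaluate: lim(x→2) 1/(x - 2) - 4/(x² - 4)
This is an ∞-∞ indeterminate form.

Combine fractions or rationalize to convert ∞-∞ to 0/0 form:
  lim(x→2) 1/(x - 2) - 4/(x² - 4) = 1/4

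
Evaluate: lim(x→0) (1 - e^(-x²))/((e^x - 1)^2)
This is a 0/0 indeterminate form.

Apply L'Hôpital's rule: differentiate numerator and denominator separately.
  f(x) = 1 - e^(-x^2)   ⇒   f'(x) = 2·x·e^(-x^2)
  g(x) = (e^(x) - 1)^2   ⇒   g'(x) = 2·(e^(x) - 1)·e^(x)
  lim(x→0) f'(x)/g'(x) = lim(x→0) (2·x·e^(-x^2))/(2·(e^(x) - 1)·e^(x))
  = 1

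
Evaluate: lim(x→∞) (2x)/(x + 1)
This is an ∞/∞ indeterminate form.

Apply L'Hôpital's rule: differentiate numerator and denominator separately.
  f(x) = 2·x   ⇒   f'(x) = 2
  g(x) = x + 1   ⇒   g'(x) = 1
  lim(x→∞) f'(x)/g'(x) = lim(x→∞) (2)/(1)
  = 2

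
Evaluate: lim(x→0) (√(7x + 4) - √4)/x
This is a standard limit.

Factor or rationalize the expression:
  lim(x→0) (√(7x + 4) - √4)/x = 7/4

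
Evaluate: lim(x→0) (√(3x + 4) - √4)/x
This is a standard limit.

Factor or rationalize the expression:
  lim(x→0) (√(3x + 4) - √4)/x = 3/4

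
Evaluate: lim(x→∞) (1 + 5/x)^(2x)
This is an exponential indeterminate form.

For exponential indeterminate forms, take the natural log:
  Let L = lim(x→∞) (1 + 5/x)^(2x)
  Then ln(L) = lim(x→∞) [exponent × ln(base)]
  Evaluate using L'Hôpital or standard limits, then exponentiate.
  L = e^(10)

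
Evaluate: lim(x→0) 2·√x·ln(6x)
This is a 0·∞ indeterminate form.

Rewrite 0·∞ as a quotient (0/0 or ∞/∞ form), then apply L'Hôpital's rule:
  lim(x→0) 2·√x·ln(6x) = 0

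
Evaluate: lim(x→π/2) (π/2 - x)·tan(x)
This is a 0·∞ indeterminate form.

Rewrite 0·∞ as a quotient (0/0 or ∞/∞ form), then apply L'Hôpital's rule:
  lim(x→π/2) (π/2 - x)·tan(x) = 1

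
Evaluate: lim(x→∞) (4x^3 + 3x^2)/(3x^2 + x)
This is an ∞/∞ indeterminate form.

Apply L'Hôpital's rule: differentiate numerator and denominator separately.
  f(x) = 4·x^3 + 3·x^2   ⇒   f'(x) = 12·x^2 + 6·x
  g(x) = 3·x^2 + x   ⇒   g'(x) = 6·x + 1
  lim(x→∞) f'(x)/g'(x) = lim(x→∞) (12·x^2 + 6·x)/(6·x + 1)
  = ∞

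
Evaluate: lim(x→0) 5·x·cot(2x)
This is a 0·∞ indeterminate form.

Rewrite 0·∞ as a quotient (0/0 or ∞/∞ form), then apply L'Hôpital's rule:
  lim(x→0) 5·x·cot(2x) = 5/2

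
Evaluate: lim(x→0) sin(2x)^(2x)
This is an exponential indeterminate form.

For exponential indeterminate forms, take the natural log:
  Let L = lim(x→0) sin(2x)^(2x)
  Then ln(L) = lim(x→0) [exponent × ln(base)]
  Evaluate using L'Hôpital or standard limits, then exponentiate.
  L = 1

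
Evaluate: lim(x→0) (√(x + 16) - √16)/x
This is a standard limit.

Factor or rationalize the expression:
  lim(x→0) (√(x + 16) - √16)/x = 1/8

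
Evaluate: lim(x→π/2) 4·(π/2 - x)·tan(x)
This is a 0·∞ indeterminate form.

Rewrite 0·∞ as a quotient (0/0 or ∞/∞ form), then apply L'Hôpital's rule:
  lim(x→π/2) 4·(π/2 - x)·tan(x) = 4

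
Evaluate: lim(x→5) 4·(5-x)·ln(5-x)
This is a 0·∞ indeterminate form.

Rewrite 0·∞ as a quotient (0/0 or ∞/∞ form), then apply L'Hôpital's rule:
  lim(x→5) 4·(5-x)·ln(5-x) = 0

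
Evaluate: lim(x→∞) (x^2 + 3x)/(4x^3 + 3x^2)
This is an ∞/∞ indeterminate form.

Apply L'Hôpital's rule: differentiate numerator and denominator separately.
  f(x) = x^2 + 3·x   ⇒   f'(x) = 2·x + 3
  g(x) = 4·x^3 + 3·x^2   ⇒   g'(x) = 12·x^2 + 6·x
  lim(x→∞) f'(x)/g'(x) = lim(x→∞) (2·x + 3)/(12·x^2 + 6·x)
  = 0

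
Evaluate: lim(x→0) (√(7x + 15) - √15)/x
This is a standard limit.

Factor or rationalize the expression:
  lim(x→0) (√(7x + 15) - √15)/x = 7·sqrt(15)/30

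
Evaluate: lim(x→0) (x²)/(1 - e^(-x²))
This is a 0/0 indeterminate form.

Apply L'Hôpital's rule: differentiate numerator and denominator separately.
  f(x) = x^2   ⇒   f'(x) = 2·x
  g(x) = 1 - e^(-x^2)   ⇒   g'(x) = 2·x·e^(-x^2)
  lim(x→0) f'(x)/g'(x) = lim(x→0) (2·x)/(2·x·e^(-x^2))
  = 1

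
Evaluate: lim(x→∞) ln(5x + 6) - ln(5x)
This is an ∞-∞ indeterminate form.

Combine fractions or rationalize to convert ∞-∞ to 0/0 form:
  lim(x→∞) ln(5x + 6) - ln(5x) = 0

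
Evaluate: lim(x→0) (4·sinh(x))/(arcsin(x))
This is a 0/0 indeterminate form.

Apply L'Hôpital's rule: differentiate numerator and denominator separately.
  f(x) = 4·sinh(x)   ⇒   f'(x) = 4·cosh(x)
  g(x) = asin(x)   ⇒   g'(x) = 1/sqrt(1 - x^2)
  lim(x→0) f'(x)/g'(x) = lim(x→0) (4·cosh(x))/(1/sqrt(1 - x^2))
  = 4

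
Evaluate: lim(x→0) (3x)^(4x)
This is an exponential indeterminate form.

For exponential indeterminate forms, take the natural log:
  Let L = lim(x→0) (3x)^(4x)
  Then ln(L) = lim(x→0) [exponent × ln(base)]
  Evaluate using L'Hôpital or standard limits, then exponentiate.
  L = 1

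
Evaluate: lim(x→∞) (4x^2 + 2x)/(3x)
This is an ∞/∞ indeterminate form.

Apply L'Hôpital's rule: differentiate numerator and denominator separately.
  f(x) = 4·x^2 + 2·x   ⇒   f'(x) = 8·x + 2
  g(x) = 3·x   ⇒   g'(x) = 3
  lim(x→∞) f'(x)/g'(x) = lim(x→∞) (8·x + 2)/(3)
  = ∞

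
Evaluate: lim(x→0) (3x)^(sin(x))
This is an exponential indeterminate form.

For exponential indeterminate forms, take the natural log:
  Let L = lim(x→0) (3x)^(sin(x))
  Then ln(L) = lim(x→0) [exponent × ln(base)]
  Evaluate using L'Hôpital or standard limits, then exponentiate.
  L = 1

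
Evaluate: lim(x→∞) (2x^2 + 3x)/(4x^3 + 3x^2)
This is an ∞/∞ indeterminate form.

Apply L'Hôpital's rule: differentiate numerator and denominator separately.
  f(x) = 2·x^2 + 3·x   ⇒   f'(x) = 4·x + 3
  g(x) = 4·x^3 + 3·x^2   ⇒   g'(x) = 12·x^2 + 6·x
  lim(x→∞) f'(x)/g'(x) = lim(x→∞) (4·x + 3)/(12·x^2 + 6·x)
  = 0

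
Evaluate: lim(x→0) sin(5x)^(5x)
This is an exponential indeterminate form.

For exponential indeterminate forms, take the natural log:
  Let L = lim(x→0) sin(5x)^(5x)
  Then ln(L) = lim(x→0) [exponent × ln(base)]
  Evaluate using L'Hôpital or standard limits, then exponentiate.
  L = 1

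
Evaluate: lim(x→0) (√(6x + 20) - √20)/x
This is a standard limit.

Factor or rationalize the expression:
  lim(x→0) (√(6x + 20) - √20)/x = 3·sqrt(5)/10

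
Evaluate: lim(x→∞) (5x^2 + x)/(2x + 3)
This is an ∞/∞ indeterminate form.

Apply L'Hôpital's rule: differentiate numerator and denominator separately.
  f(x) = 5·x^2 + x   ⇒   f'(x) = 10·x + 1
  g(x) = 2·x + 3   ⇒   g'(x) = 2
  lim(x→∞) f'(x)/g'(x) = lim(x→∞) (10·x + 1)/(2)
  = ∞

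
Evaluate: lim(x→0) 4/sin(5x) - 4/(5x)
This is an ∞-∞ indeterminate form.

Combine fractions or rationalize to convert ∞-∞ to 0/0 form:
  lim(x→0) 4/sin(5x) - 4/(5x) = 0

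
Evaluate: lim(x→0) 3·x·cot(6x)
This is a 0·∞ indeterminate form.

Rewrite 0·∞ as a quotient (0/0 or ∞/∞ form), then apply L'Hôpital's rule:
  lim(x→0) 3·x·cot(6x) = 1/2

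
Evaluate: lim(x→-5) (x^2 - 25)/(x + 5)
This is a standard limit.

Factor or rationalize the expression:
  lim(x→-5) (x^2 - 25)/(x + 5) = -10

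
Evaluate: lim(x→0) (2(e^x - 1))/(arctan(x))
This is a 0/0 indeterminate form.

Apply L'Hôpital's rule: differentiate numerator and denominator separately.
  f(x) = 2·e^(x) - 2   ⇒   f'(x) = 2·e^(x)
  g(x) = atan(x)   ⇒   g'(x) = 1/(x^2 + 1)
  lim(x→0) f'(x)/g'(x) = lim(x→0) (2·e^(x))/(1/(x^2 + 1))
  = 2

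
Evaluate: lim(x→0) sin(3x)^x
This is an exponential indeterminate form.

For exponential indeterminate forms, take the natural log:
  Let L = lim(x→0) sin(3x)^x
  Then ln(L) = lim(x→0) [exponent × ln(base)]
  Evaluate using L'Hôpital or standard limits, then exponentiate.
  L = 1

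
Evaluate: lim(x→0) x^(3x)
This is an exponential indeterminate form.

For exponential indeterminate forms, take the natural log:
  Let L = lim(x→0) x^(3x)
  Then ln(L) = lim(x→0) [exponent × ln(base)]
  Evaluate using L'Hôpital or standard limits, then exponentiate.
  L = 1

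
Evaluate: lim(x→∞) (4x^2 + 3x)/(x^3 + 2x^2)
This is an ∞/∞ indeterminate form.

Apply L'Hôpital's rule: differentiate numerator and denominator separately.
  f(x) = 4·x^2 + 3·x   ⇒   f'(x) = 8·x + 3
  g(x) = x^3 + 2·x^2   ⇒   g'(x) = 3·x^2 + 4·x
  lim(x→∞) f'(x)/g'(x) = lim(x→∞) (8·x + 3)/(3·x^2 + 4·x)
  = 0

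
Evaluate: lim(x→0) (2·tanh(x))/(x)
This is a 0/0 indeterminate form.

Apply L'Hôpital's rule: differentiate numerator and denominator separately.
  f(x) = 2·tanh(x)   ⇒   f'(x) = 2 - 2·tanh(x)^2
  g(x) = x   ⇒   g'(x) = 1
  lim(x→0) f'(x)/g'(x) = lim(x→0) (2 - 2·tanh(x)^2)/(1)
  = 2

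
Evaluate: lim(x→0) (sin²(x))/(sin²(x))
This is a 0/0 indeterminate form.

Apply L'Hôpital's rule: differentiate numerator and denominator separately.
  f(x) = sin(x)^2   ⇒   f'(x) = 2·sin(x)·cos(x)
  g(x) = sin(x)^2   ⇒   g'(x) = 2·sin(x)·cos(x)
  lim(x→0) f'(x)/g'(x) = lim(x→0) (2·sin(x)·cos(x))/(2·sin(x)·cos(x))
  = 1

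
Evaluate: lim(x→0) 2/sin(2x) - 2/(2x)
This is an ∞-∞ indeterminate form.

Combine fractions or rationalize to convert ∞-∞ to 0/0 form:
  lim(x→0) 2/sin(2x) - 2/(2x) = 0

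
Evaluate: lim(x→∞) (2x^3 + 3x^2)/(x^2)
This is an ∞/∞ indeterminate form.

Apply L'Hôpital's rule: differentiate numerator and denominator separately.
  f(x) = 2·x^3 + 3·x^2   ⇒   f'(x) = 6·x^2 + 6·x
  g(x) = x^2   ⇒   g'(x) = 2·x
  lim(x→∞) f'(x)/g'(x) = lim(x→∞) (6·x^2 + 6·x)/(2·x)
  = ∞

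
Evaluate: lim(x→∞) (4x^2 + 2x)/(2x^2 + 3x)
This is an ∞/∞ indeterminate form.

Apply L'Hôpital's rule: differentiate numerator and denominator separately.
  f(x) = 4·x^2 + 2·x   ⇒   f'(x) = 8·x + 2
  g(x) = 2·x^2 + 3·x   ⇒   g'(x) = 4·x + 3
  lim(x→∞) f'(x)/g'(x) = lim(x→∞) (8·x + 2)/(4·x + 3)
  = 2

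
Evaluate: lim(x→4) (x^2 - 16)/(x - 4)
This is a standard limit.

Factor or rationalize the expression:
  lim(x→4) (x^2 - 16)/(x - 4) = 8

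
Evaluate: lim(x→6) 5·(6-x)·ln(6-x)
This is a 0·∞ indeterminate form.

Rewrite 0·∞ as a quotient (0/0 or ∞/∞ form), then apply L'Hôpital's rule:
  lim(x→6) 5·(6-x)·ln(6-x) = 0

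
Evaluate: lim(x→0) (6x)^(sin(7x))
This is an exponential indeterminate form.

For exponential indeterminate forms, take the natural log:
  Let L = lim(x→0) (6x)^(sin(7x))
  Then ln(L) = lim(x→0) [exponent × ln(base)]
  Evaluate using L'Hôpital or standard limits, then exponentiate.
  L = 1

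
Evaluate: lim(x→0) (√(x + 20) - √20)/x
This is a standard limit.

Factor or rationalize the expression:
  lim(x→0) (√(x + 20) - √20)/x = sqrt(5)/20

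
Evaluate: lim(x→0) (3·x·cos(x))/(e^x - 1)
This is a 0/0 indeterminate form.

Apply L'Hôpital's rule: differentiate numerator and denominator separately.
  f(x) = 3·x·cos(x)   ⇒   f'(x) = -3·x·sin(x) + 3·cos(x)
  g(x) = e^(x) - 1   ⇒   g'(x) = e^(x)
  lim(x→0) f'(x)/g'(x) = lim(x→0) (-3·x·sin(x) + 3·cos(x))/(e^(x))
  = 3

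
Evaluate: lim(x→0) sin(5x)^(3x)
This is an exponential indeterminate form.

For exponential indeterminate forms, take the natural log:
  Let L = lim(x→0) sin(5x)^(3x)
  Then ln(L) = lim(x→0) [exponent × ln(base)]
  Evaluate using L'Hôpital or standard limits, then exponentiate.
  L = 1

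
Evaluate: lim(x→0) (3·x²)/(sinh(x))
This is a 0/0 indeterminate form.

Apply L'Hôpital's rule: differentiate numerator and denominator separately.
  f(x) = 3·x^2   ⇒   f'(x) = 6·x
  g(x) = sinh(x)   ⇒   g'(x) = cosh(x)
  lim(x→0) f'(x)/g'(x) = lim(x→0) (6·x)/(cosh(x))
  = 0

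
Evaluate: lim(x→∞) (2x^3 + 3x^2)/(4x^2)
This is an ∞/∞ indeterminate form.

Apply L'Hôpital's rule: differentiate numerator and denominator separately.
  f(x) = 2·x^3 + 3·x^2   ⇒   f'(x) = 6·x^2 + 6·x
  g(x) = 4·x^2   ⇒   g'(x) = 8·x
  lim(x→∞) f'(x)/g'(x) = lim(x→∞) (6·x^2 + 6·x)/(8·x)
  = ∞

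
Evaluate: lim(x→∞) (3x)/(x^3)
This is an ∞/∞ indeterminate form.

Apply L'Hôpital's rule: differentiate numerator and denominator separately.
  f(x) = 3·x   ⇒   f'(x) = 3
  g(x) = x^3   ⇒   g'(x) = 3·x^2
  lim(x→∞) f'(x)/g'(x) = lim(x→∞) (3)/(3·x^2)
  = 0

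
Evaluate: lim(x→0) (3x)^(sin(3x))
This is an exponential indeterminate form.

For exponential indeterminate forms, take the natural log:
  Let L = lim(x→0) (3x)^(sin(3x))
  Then ln(L) = lim(x→0) [exponent × ln(base)]
  Evaluate using L'Hôpital or standard limits, then exponentiate.
  L = 1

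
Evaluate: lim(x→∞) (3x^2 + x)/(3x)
This is an ∞/∞ indeterminate form.

Apply L'Hôpital's rule: differentiate numerator and denominator separately.
  f(x) = 3·x^2 + x   ⇒   f'(x) = 6·x + 1
  g(x) = 3·x   ⇒   g'(x) = 3
  lim(x→∞) f'(x)/g'(x) = lim(x→∞) (6·x + 1)/(3)
  = ∞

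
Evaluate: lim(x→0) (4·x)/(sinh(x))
This is a 0/0 indeterminate form.

Apply L'Hôpital's rule: differentiate numerator and denominator separately.
  f(x) = 4·x   ⇒   f'(x) = 4
  g(x) = sinh(x)   ⇒   g'(x) = cosh(x)
  lim(x→0) f'(x)/g'(x) = lim(x→0) (4)/(cosh(x))
  = 4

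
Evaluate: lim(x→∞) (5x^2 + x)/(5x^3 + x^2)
This is an ∞/∞ indeterminate form.

Apply L'Hôpital's rule: differentiate numerator and denominator separately.
  f(x) = 5·x^2 + x   ⇒   f'(x) = 10·x + 1
  g(x) = 5·x^3 + x^2   ⇒   g'(x) = 15·x^2 + 2·x
  lim(x→∞) f'(x)/g'(x) = lim(x→∞) (10·x + 1)/(15·x^2 + 2·x)
  = 0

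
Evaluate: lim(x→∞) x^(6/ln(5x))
This is an exponential indeterminate form.

For exponential indeterminate forms, take the natural log:
  Let L = lim(x→∞) x^(6/ln(5x))
  Then ln(L) = lim(x→∞) [exponent × ln(base)]
  Evaluate using L'Hôpital or standard limits, then exponentiate.
  L = e^(6)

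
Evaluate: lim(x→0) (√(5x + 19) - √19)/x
This is a standard limit.

Factor or rationalize the expression:
  lim(x→0) (√(5x + 19) - √19)/x = 5·sqrt(19)/38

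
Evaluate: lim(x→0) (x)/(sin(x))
This is a 0/0 indeterminate form.

Apply L'Hôpital's rule: differentiate numerator and denominator separately.
  f(x) = x   ⇒   f'(x) = 1
  g(x) = sin(x)   ⇒   g'(x) = cos(x)
  lim(x→0) f'(x)/g'(x) = lim(x→0) (1)/(cos(x))
  = 1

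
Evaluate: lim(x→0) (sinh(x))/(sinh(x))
This is a 0/0 indeterminate form.

Apply L'Hôpital's rule: differentiate numerator and denominator separately.
  f(x) = sinh(x)   ⇒   f'(x) = cosh(x)
  g(x) = sinh(x)   ⇒   g'(x) = cosh(x)
  lim(x→0) f'(x)/g'(x) = lim(x→0) (cosh(x))/(cosh(x))
  = 1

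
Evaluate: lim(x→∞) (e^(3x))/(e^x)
This is an ∞/∞ indeterminate form.

Apply L'Hôpital's rule: differentiate numerator and denominator separately.
  f(x) = e^(3·x)   ⇒   f'(x) = 3·e^(3·x)
  g(x) = e^(x)   ⇒   g'(x) = e^(x)
  lim(x→∞) f'(x)/g'(x) = lim(x→∞) (3·e^(3·x))/(e^(x))
  = ∞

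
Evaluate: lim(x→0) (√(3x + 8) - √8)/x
This is a standard limit.

Factor or rationalize the expression:
  lim(x→0) (√(3x + 8) - √8)/x = 3·sqrt(2)/8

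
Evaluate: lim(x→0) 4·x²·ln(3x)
This is a 0·∞ indeterminate form.

Rewrite 0·∞ as a quotient (0/0 or ∞/∞ form), then apply L'Hôpital's rule:
  lim(x→0) 4·x²·ln(3x) = 0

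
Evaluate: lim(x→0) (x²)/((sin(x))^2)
This is a 0/0 indeterminate form.

Apply L'Hôpital's rule: differentiate numerator and denominator separately.
  f(x) = x^2   ⇒   f'(x) = 2·x
  g(x) = sin(x)^2   ⇒   g'(x) = 2·sin(x)·cos(x)
  lim(x→0) f'(x)/g'(x) = lim(x→0) (2·x)/(2·sin(x)·cos(x))
  = 1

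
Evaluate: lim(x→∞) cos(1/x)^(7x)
This is an exponential indeterminate form.

For exponential indeterminate forms, take the natural log:
  Let L = lim(x→∞) cos(1/x)^(7x)
  Then ln(L) = lim(x→∞) [exponent × ln(base)]
  Evaluate using L'Hôpital or standard limits, then exponentiate.
  L = 1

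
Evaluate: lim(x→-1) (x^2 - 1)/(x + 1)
This is a standard limit.

Factor or rationalize the expression:
  lim(x→-1) (x^2 - 1)/(x + 1) = -2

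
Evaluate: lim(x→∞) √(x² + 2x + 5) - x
This is an ∞-∞ indeterminate form.

Combine fractions or rationalize to convert ∞-∞ to 0/0 form:
  lim(x→∞) √(x² + 2x + 5) - x = 1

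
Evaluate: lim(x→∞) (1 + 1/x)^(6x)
This is an exponential indeterminate form.

For exponential indeterminate forms, take the natural log:
  Let L = lim(x→∞) (1 + 1/x)^(6x)
  Then ln(L) = lim(x→∞) [exponent × ln(base)]
  Evaluate using L'Hôpital or standard limits, then exponentiate.
  L = e^(6)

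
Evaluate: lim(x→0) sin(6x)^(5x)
This is an exponential indeterminate form.

For exponential indeterminate forms, take the natural log:
  Let L = lim(x→0) sin(6x)^(5x)
  Then ln(L) = lim(x→0) [exponent × ln(base)]
  Evaluate using L'Hôpital or standard limits, then exponentiate.
  L = 1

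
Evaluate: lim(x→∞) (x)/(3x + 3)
This is an ∞/∞ indeterminate form.

Apply L'Hôpital's rule: differentiate numerator and denominator separately.
  f(x) = x   ⇒   f'(x) = 1
  g(x) = 3·x + 3   ⇒   g'(x) = 3
  lim(x→∞) f'(x)/g'(x) = lim(x→∞) (1)/(3)
  = 1/3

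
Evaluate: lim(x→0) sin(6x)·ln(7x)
This is a 0·∞ indeterminate form.

Rewrite 0·∞ as a quotient (0/0 or ∞/∞ form), then apply L'Hôpital's rule:
  lim(x→0) sin(6x)·ln(7x) = 0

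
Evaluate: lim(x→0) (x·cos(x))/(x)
This is a 0/0 indeterminate form.

Apply L'Hôpital's rule: differentiate numerator and denominator separately.
  f(x) = x·cos(x)   ⇒   f'(x) = -x·sin(x) + cos(x)
  g(x) = x   ⇒   g'(x) = 1
  lim(x→0) f'(x)/g'(x) = lim(x→0) (-x·sin(x) + cos(x))/(1)
  = 1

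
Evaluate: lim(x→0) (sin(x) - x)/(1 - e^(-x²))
This is a 0/0 indeterminate form.

Apply L'Hôpital's rule: differentiate numerator and denominator separately.
  f(x) = -x + sin(x)   ⇒   f'(x) = cos(x) - 1
  g(x) = 1 - e^(-x^2)   ⇒   g'(x) = 2·x·e^(-x^2)
  lim(x→0) f'(x)/g'(x) = lim(x→0) (cos(x) - 1)/(2·x·e^(-x^2))
  = 0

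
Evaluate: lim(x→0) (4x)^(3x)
This is an exponential indeterminate form.

For exponential indeterminate forms, take the natural log:
  Let L = lim(x→0) (4x)^(3x)
  Then ln(L) = lim(x→0) [exponent × ln(base)]
  Evaluate using L'Hôpital or standard limits, then exponentiate.
  L = 1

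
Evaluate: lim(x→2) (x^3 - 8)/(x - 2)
This is a standard limit.

Factor or rationalize the expression:
  lim(x→2) (x^3 - 8)/(x - 2) = 12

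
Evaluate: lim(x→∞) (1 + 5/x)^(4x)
This is an exponential indeterminate form.

For exponential indeterminate forms, take the natural log:
  Let L = lim(x→∞) (1 + 5/x)^(4x)
  Then ln(L) = lim(x→∞) [exponent × ln(base)]
  Evaluate using L'Hôpital or standard limits, then exponentiate.
  L = e^(20)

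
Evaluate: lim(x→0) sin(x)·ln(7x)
This is a 0·∞ indeterminate form.

Rewrite 0·∞ as a quotient (0/0 or ∞/∞ form), then apply L'Hôpital's rule:
  lim(x→0) sin(x)·ln(7x) = 0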